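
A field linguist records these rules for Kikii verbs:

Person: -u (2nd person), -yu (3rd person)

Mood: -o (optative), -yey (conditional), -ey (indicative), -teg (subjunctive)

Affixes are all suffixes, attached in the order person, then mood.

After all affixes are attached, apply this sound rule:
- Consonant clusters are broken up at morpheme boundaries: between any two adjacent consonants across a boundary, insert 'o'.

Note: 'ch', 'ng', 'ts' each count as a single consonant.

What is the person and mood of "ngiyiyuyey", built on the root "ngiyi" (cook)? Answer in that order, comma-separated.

3rd person, conditional

Segment: ngiyi-yu-yey.
person: -yu → 3rd person.
mood: -yey → conditional.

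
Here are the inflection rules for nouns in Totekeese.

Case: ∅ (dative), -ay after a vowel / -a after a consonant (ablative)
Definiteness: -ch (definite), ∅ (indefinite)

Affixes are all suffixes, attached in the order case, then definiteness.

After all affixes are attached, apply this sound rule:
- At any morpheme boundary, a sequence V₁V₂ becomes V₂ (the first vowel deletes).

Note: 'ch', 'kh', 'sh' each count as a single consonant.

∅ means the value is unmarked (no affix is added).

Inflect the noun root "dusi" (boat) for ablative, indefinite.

dusay

Attach case ablative -ay (after vowel 'i') → dusiay.
definiteness = indefinite: zero marking, form stays dusiay.
Apply vowel deletion: dusiay → dusay.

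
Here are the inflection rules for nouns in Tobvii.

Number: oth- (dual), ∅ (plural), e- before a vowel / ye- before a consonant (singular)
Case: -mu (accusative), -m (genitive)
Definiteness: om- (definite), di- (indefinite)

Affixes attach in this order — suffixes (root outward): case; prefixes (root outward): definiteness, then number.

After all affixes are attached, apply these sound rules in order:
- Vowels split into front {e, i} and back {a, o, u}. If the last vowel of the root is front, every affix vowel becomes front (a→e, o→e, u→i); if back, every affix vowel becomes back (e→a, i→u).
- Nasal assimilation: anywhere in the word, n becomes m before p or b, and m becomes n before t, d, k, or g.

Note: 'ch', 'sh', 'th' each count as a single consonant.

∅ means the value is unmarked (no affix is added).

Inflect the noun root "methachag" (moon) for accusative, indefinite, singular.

Attach definiteness indefinite di- → dimethachag.
Attach case accusative -mu → dimethachagmu.
Attach number singular ye- (before consonant 'd') → yedimethachagmu.
Apply vowel harmony: yedimethachagmu → yadumethachagmu.
Nasal assimilation: no change.

yadumethachagmu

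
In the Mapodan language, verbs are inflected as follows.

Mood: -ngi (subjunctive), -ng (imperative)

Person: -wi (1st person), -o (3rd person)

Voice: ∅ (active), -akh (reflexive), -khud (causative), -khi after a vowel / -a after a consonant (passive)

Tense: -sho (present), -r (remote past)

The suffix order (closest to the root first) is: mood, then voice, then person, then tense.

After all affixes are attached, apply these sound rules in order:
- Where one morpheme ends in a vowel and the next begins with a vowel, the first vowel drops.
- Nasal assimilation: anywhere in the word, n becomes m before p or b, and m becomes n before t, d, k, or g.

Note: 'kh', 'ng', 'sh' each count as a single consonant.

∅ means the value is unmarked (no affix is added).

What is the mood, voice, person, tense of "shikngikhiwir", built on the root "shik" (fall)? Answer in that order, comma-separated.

subjunctive, passive, 1st person, remote past

Segment: shik-ngi-khi-wi-r.
mood: -ngi → subjunctive.
voice: -khi/a → passive.
person: -wi → 1st person.
tense: -r → remote past.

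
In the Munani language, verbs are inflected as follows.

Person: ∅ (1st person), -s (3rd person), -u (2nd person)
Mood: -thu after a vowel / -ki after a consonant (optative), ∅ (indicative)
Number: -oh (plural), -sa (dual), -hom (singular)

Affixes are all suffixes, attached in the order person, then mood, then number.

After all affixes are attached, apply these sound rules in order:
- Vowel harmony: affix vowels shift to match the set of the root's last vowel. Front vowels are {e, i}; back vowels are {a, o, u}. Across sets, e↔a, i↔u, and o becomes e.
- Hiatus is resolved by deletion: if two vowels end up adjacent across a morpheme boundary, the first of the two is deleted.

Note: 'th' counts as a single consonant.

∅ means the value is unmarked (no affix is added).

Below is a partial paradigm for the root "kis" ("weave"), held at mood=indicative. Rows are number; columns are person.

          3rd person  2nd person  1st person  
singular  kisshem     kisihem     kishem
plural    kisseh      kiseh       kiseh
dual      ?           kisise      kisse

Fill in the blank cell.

Attach person 3rd person -s → kiss.
mood = indicative: zero marking, form stays kiss.
Attach number dual -sa → kisssa.
Apply vowel harmony: kisssa → kissse.
Vowel deletion: no change.

kissse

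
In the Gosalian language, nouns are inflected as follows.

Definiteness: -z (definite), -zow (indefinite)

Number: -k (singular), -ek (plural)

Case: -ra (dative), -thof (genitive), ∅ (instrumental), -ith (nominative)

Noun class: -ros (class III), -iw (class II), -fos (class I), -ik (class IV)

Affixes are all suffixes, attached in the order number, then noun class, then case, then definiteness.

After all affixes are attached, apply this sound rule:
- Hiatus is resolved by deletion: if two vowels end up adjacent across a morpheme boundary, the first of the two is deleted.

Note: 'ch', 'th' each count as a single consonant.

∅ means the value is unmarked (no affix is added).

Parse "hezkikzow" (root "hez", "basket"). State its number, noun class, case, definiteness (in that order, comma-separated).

singular, class IV, instrumental, indefinite

Segment: hez-k-ik-zow.
number: -k → singular.
noun class: -ik → class IV.
case: ∅ → instrumental.
definiteness: -zow → indefinite.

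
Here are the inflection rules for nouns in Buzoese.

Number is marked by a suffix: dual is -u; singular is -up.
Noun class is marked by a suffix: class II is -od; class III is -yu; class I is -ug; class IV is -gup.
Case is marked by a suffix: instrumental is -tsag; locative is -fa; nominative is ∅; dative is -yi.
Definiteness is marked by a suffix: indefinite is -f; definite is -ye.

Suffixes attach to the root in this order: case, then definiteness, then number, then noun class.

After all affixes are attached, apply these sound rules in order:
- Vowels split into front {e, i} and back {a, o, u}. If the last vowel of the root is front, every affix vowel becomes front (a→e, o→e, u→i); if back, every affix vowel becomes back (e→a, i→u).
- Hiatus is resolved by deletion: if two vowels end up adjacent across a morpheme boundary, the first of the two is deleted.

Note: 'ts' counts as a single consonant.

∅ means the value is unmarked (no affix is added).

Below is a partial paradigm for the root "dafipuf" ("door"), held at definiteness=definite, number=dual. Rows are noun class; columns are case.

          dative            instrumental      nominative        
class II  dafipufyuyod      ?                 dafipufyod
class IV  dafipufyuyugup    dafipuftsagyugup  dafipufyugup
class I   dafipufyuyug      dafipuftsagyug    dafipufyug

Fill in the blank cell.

dafipuftsagyod

Attach case instrumental -tsag → dafipuftsag.
Attach definiteness definite -ye → dafipuftsagye.
Attach number dual -u → dafipuftsagyeu.
Attach noun class class II -od → dafipuftsagyeuod.
Apply vowel harmony: dafipuftsagyeuod → dafipuftsagyauod.
Apply vowel deletion: dafipuftsagyauod → dafipuftsagyod.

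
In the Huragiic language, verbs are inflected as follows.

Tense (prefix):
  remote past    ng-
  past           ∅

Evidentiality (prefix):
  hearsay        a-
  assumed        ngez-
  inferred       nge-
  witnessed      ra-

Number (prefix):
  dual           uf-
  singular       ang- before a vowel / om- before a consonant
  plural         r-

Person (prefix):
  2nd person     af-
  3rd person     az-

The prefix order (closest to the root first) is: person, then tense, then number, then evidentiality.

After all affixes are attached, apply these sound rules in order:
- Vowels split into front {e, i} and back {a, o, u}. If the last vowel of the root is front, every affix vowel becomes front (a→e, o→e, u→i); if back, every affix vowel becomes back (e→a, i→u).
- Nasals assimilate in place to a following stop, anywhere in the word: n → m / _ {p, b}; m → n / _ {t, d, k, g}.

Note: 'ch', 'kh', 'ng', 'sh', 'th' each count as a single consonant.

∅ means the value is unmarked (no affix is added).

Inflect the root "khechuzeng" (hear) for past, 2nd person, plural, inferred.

ngerefkhechuzeng

Attach person 2nd person af- → afkhechuzeng.
tense = past: zero marking, form stays afkhechuzeng.
Attach number plural r- → rafkhechuzeng.
Attach evidentiality inferred nge- → ngerafkhechuzeng.
Apply vowel harmony: ngerafkhechuzeng → ngerefkhechuzeng.
Nasal assimilation: no change.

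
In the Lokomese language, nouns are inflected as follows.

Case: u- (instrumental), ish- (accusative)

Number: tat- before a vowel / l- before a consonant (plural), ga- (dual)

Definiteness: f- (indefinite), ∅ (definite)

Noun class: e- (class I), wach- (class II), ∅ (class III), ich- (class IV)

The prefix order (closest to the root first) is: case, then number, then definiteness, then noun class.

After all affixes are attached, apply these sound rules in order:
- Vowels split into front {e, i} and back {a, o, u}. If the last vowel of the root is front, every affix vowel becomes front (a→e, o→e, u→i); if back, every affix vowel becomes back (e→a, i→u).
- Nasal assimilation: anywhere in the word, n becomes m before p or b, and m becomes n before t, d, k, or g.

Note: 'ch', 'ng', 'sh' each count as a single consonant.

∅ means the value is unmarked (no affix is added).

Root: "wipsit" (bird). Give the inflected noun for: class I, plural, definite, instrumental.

etetiwipsit

Attach case instrumental u- → uwipsit.
Attach number plural tat- (before vowel 'u') → tatuwipsit.
definiteness = definite: zero marking, form stays tatuwipsit.
Attach noun class class I e- → etatuwipsit.
Apply vowel harmony: etatuwipsit → etetiwipsit.
Nasal assimilation: no change.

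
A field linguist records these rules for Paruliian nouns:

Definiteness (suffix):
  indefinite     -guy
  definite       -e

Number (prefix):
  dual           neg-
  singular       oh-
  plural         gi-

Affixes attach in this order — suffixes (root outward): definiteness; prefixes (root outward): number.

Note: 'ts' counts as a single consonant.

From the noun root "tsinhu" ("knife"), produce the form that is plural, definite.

Attach definiteness definite -e → tsinhue.
Attach number plural gi- → gitsinhue.

gitsinhue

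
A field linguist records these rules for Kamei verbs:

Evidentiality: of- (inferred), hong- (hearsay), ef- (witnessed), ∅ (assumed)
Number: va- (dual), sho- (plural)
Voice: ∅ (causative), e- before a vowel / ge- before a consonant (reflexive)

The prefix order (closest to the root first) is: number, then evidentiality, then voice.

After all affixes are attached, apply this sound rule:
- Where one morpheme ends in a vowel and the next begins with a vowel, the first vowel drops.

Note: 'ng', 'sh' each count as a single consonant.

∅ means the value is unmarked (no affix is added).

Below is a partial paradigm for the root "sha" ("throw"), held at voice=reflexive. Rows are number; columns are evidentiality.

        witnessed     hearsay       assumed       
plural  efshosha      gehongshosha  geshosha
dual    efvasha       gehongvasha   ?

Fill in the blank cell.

gevasha

Attach number dual va- → vasha.
evidentiality = assumed: zero marking, form stays vasha.
Attach voice reflexive ge- (before consonant 'v') → gevasha.
Vowel deletion: no change.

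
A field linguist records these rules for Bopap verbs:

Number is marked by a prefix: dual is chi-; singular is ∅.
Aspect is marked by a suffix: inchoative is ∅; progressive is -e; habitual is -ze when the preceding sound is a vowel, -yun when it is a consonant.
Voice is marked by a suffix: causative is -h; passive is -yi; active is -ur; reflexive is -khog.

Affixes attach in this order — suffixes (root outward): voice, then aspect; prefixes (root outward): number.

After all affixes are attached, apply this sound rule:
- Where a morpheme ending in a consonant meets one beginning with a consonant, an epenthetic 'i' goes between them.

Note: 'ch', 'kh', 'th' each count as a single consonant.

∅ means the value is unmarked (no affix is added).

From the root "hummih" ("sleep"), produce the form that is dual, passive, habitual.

chihummihiyize

Attach voice passive -yi → hummihyi.
Attach aspect habitual -ze (after vowel 'i') → hummihyize.
Attach number dual chi- → chihummihyize.
Apply epenthesis: chihummihyize → chihummihiyize.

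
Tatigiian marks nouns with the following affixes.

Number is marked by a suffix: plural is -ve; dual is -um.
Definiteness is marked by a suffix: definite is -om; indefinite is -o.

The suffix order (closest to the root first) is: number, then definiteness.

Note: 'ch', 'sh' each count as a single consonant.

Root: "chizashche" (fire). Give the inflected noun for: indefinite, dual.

chizashcheumo

Attach number dual -um → chizashcheum.
Attach definiteness indefinite -o → chizashcheumo.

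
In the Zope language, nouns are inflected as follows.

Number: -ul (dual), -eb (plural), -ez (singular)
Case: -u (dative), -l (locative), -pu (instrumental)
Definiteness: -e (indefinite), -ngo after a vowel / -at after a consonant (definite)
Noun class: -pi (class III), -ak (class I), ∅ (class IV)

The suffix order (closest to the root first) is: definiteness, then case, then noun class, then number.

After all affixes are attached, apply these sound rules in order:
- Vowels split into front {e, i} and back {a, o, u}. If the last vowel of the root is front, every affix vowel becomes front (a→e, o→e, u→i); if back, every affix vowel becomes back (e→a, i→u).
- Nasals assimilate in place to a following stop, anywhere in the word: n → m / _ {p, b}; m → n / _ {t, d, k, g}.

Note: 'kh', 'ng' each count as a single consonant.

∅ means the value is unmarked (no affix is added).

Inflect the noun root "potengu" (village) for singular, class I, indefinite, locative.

potengualakaz

Attach definiteness indefinite -e → potengue.
Attach case locative -l → potenguel.
Attach noun class class I -ak → potenguelak.
Attach number singular -ez → potenguelakez.
Apply vowel harmony: potenguelakez → potengualakaz.
Nasal assimilation: no change.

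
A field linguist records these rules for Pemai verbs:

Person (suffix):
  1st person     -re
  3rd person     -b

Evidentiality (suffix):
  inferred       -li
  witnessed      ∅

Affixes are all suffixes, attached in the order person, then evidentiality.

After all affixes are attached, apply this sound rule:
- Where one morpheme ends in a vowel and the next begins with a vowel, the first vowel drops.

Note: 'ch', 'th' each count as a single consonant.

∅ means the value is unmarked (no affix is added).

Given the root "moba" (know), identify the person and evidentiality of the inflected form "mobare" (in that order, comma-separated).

1st person, witnessed

Segment: moba-re.
person: -re → 1st person.
evidentiality: ∅ → witnessed.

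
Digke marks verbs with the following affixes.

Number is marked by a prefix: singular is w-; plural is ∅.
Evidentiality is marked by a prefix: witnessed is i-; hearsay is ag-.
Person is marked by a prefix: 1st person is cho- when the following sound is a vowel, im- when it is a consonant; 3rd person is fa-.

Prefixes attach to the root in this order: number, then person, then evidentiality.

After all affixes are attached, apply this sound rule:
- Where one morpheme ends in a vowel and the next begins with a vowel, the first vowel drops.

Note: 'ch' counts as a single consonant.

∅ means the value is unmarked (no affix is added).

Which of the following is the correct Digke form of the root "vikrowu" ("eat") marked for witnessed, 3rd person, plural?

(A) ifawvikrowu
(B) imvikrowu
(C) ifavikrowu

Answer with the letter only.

C

number = plural: zero marking, form stays vikrowu.
Attach person 3rd person fa- → favikrowu.
Attach evidentiality witnessed i- → ifavikrowu.
Vowel deletion: no change.
So the correct form is ifavikrowu, option (C).
(A) ifawvikrowu is wrong: it uses singular instead of plural for number.
(B) imvikrowu is wrong: it uses 1st person instead of 3rd person for person.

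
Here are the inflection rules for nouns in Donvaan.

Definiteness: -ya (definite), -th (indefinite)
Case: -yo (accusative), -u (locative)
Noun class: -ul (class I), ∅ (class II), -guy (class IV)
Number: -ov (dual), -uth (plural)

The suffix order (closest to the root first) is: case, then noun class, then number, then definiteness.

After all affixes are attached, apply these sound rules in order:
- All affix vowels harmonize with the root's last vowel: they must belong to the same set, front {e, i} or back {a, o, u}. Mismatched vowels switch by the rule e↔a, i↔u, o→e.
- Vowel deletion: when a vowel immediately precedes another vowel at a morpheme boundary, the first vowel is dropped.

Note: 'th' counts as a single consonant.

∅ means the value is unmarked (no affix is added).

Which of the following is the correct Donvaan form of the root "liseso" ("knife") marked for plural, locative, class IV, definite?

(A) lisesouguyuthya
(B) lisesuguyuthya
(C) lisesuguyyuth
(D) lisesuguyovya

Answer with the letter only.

B

Attach case locative -u → lisesou.
Attach noun class class IV -guy → lisesouguy.
Attach number plural -uth → lisesouguyuth.
Attach definiteness definite -ya → lisesouguyuthya.
Vowel harmony: no change.
Apply vowel deletion: lisesouguyuthya → lisesuguyuthya.
So the correct form is lisesuguyuthya, option (B).
(A) lisesouguyuthya is wrong: it fails to apply the sound rule(s).
(C) lisesuguyyuth is wrong: it has the affixes in the wrong order.
(D) lisesuguyovya is wrong: it uses dual instead of plural for number.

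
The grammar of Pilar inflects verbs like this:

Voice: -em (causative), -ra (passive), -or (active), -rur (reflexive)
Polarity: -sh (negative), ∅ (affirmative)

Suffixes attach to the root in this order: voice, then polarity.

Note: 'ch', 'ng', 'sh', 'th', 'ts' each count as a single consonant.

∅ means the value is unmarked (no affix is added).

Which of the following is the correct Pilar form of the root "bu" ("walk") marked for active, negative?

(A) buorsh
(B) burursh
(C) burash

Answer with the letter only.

A

Attach voice active -or → buor.
Attach polarity negative -sh → buorsh.
So the correct form is buorsh, option (A).
(C) burash is wrong: it uses passive instead of active for voice.
(B) burursh is wrong: it uses reflexive instead of active for voice.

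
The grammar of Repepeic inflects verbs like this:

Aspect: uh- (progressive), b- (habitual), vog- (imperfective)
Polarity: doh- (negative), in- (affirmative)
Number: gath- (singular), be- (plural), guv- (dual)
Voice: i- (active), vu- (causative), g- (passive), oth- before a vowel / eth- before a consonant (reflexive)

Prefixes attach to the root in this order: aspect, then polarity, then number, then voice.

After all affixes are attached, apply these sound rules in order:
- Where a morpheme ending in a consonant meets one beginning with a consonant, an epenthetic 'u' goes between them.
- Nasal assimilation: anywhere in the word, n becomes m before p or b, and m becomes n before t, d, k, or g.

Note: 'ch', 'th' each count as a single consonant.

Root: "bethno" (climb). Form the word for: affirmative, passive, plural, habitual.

Attach aspect habitual b- → bbethno.
Attach polarity affirmative in- → inbbethno.
Attach number plural be- → beinbbethno.
Attach voice passive g- → gbeinbbethno.
Apply epenthesis: gbeinbbethno → gubeinububethno.
Nasal assimilation: no change.

gubeinububethno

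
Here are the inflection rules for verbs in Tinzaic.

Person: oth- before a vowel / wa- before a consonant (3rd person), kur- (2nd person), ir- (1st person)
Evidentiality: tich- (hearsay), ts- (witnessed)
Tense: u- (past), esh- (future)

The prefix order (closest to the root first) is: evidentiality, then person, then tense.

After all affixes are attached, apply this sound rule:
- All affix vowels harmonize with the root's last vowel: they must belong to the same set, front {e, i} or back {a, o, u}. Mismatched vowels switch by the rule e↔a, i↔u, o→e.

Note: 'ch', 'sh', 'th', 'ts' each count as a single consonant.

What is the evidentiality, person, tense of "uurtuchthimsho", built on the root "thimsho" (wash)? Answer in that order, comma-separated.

hearsay, 1st person, past

Segment: u-ir-tich-thimsho.
evidentiality: tich- → hearsay.
person: ir- → 1st person.
tense: u- → past.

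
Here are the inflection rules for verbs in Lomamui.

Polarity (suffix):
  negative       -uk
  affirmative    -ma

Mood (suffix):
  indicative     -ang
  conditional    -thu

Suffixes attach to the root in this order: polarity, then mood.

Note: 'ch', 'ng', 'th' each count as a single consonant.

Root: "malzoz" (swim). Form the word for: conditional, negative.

Attach polarity negative -uk → malzozuk.
Attach mood conditional -thu → malzozukthu.

malzozukthu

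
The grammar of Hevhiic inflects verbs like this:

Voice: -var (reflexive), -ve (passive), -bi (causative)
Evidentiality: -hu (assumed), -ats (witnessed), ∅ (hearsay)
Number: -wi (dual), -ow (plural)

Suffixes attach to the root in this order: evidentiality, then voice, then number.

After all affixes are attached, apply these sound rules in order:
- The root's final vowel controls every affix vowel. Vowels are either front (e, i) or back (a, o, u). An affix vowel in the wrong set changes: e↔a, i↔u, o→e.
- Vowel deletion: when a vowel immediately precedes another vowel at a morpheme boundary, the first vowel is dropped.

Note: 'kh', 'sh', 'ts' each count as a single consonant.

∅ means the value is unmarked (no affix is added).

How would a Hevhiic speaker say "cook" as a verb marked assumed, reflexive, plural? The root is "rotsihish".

Attach evidentiality assumed -hu → rotsihishhu.
Attach voice reflexive -var → rotsihishhuvar.
Attach number plural -ow → rotsihishhuvarow.
Apply vowel harmony: rotsihishhuvarow → rotsihishhiverew.
Vowel deletion: no change.

rotsihishhiverew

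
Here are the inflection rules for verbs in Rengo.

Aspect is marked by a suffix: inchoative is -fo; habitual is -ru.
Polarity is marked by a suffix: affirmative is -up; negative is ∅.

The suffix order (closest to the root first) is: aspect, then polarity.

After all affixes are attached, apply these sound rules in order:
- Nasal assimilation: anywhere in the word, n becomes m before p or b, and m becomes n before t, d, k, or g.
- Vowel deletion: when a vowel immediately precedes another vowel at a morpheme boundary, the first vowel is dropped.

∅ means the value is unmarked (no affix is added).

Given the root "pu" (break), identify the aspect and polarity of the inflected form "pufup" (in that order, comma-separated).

inchoative, affirmative

Segment: pu-fo-up.
aspect: -fo → inchoative.
polarity: -up → affirmative.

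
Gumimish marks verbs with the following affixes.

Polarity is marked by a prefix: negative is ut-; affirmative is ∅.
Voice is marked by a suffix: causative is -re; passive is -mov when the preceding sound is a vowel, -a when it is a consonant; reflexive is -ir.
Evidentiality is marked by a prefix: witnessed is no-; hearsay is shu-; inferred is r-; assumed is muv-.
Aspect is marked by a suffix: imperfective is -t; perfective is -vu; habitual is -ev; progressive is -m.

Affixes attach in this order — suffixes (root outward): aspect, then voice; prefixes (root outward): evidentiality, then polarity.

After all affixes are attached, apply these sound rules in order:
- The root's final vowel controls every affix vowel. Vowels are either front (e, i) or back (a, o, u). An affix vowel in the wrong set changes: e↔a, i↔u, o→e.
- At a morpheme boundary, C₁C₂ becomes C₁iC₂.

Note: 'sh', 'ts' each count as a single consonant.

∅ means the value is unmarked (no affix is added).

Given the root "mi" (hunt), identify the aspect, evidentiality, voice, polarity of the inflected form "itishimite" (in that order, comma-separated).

imperfective, hearsay, passive, negative

Segment: ut-shu-mi-t-a.
aspect: -t → imperfective.
evidentiality: shu- → hearsay.
voice: -mov/a → passive.
polarity: ut- → negative.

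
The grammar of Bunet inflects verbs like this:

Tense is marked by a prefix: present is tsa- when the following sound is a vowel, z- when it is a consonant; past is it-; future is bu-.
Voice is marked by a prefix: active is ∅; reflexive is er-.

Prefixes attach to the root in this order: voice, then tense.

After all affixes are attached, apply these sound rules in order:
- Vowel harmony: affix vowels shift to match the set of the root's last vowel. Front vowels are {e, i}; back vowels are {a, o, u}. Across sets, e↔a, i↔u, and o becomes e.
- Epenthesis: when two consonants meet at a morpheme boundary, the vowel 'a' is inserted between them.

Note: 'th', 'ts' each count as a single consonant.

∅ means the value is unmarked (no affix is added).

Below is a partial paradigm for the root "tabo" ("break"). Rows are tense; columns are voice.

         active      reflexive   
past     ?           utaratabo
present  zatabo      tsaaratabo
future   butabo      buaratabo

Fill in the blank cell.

utatabo

voice = active: zero marking, form stays tabo.
Attach tense past it- → ittabo.
Apply vowel harmony: ittabo → uttabo.
Apply epenthesis: uttabo → utatabo.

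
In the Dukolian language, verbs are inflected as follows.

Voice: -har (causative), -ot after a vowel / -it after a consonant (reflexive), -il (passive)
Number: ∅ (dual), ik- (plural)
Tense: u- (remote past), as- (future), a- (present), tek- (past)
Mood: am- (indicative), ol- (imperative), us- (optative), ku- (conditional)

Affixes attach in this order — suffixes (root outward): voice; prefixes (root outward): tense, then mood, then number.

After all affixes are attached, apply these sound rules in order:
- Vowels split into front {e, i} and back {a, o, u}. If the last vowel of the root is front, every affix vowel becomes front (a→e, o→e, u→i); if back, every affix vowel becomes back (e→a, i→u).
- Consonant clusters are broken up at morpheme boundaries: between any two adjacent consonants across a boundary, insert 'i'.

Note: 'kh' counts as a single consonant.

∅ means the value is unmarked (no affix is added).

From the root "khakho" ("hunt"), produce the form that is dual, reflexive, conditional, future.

Attach tense future as- → askhakho.
Attach mood conditional ku- → kuaskhakho.
number = dual: zero marking, form stays kuaskhakho.
Attach voice reflexive -ot (after vowel 'o') → kuaskhakhoot.
Vowel harmony: no change.
Apply epenthesis: kuaskhakhoot → kuasikhakhoot.

kuasikhakhoot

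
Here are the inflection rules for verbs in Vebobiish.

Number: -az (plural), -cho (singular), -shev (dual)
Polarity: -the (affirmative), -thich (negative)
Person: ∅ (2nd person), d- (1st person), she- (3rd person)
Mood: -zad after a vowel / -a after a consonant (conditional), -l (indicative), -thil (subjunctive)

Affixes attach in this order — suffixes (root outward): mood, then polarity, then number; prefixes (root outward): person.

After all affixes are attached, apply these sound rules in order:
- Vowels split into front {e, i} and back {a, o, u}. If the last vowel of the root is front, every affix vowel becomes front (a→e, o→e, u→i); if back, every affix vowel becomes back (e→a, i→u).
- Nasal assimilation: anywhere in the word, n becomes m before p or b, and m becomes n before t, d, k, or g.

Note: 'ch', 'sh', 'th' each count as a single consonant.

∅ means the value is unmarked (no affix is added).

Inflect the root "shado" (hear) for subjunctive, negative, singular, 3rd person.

shashadothulthuchcho

Attach person 3rd person she- → sheshado.
Attach mood subjunctive -thil → sheshadothil.
Attach polarity negative -thich → sheshadothilthich.
Attach number singular -cho → sheshadothilthichcho.
Apply vowel harmony: sheshadothilthichcho → shashadothulthuchcho.
Nasal assimilation: no change.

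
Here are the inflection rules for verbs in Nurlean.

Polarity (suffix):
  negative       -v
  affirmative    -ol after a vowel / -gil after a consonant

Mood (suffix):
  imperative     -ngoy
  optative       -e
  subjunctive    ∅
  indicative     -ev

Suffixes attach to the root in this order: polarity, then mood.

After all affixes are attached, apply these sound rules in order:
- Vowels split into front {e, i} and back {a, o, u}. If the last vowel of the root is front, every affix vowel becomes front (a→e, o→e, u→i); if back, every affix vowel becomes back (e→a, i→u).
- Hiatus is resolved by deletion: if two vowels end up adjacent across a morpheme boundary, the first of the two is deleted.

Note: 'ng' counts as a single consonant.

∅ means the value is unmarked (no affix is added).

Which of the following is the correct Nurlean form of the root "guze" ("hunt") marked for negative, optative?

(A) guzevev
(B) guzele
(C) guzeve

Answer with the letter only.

C

Attach polarity negative -v → guzev.
Attach mood optative -e → guzeve.
Vowel harmony: no change.
Vowel deletion: no change.
So the correct form is guzeve, option (C).
(B) guzele is wrong: it uses affirmative instead of negative for polarity.
(A) guzevev is wrong: it uses indicative instead of optative for mood.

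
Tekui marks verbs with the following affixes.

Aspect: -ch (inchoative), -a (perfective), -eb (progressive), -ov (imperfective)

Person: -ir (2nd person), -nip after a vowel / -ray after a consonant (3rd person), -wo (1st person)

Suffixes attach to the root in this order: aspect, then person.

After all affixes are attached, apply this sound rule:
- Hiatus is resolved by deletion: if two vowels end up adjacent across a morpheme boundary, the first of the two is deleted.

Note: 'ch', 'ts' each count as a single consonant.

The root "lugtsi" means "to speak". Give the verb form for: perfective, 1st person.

lugtsawo

Attach aspect perfective -a → lugtsia.
Attach person 1st person -wo → lugtsiawo.
Apply vowel deletion: lugtsiawo → lugtsawo.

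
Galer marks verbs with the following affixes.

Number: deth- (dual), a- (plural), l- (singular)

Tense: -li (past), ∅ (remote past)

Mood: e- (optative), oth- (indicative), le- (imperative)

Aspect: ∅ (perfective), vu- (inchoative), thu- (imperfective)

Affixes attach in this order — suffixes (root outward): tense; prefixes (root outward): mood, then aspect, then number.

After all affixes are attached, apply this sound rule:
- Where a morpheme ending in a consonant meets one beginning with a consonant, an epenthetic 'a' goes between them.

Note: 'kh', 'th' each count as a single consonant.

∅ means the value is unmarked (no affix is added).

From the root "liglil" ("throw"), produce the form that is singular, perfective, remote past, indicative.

Attach mood indicative oth- → othliglil.
aspect = perfective: zero marking, form stays othliglil.
tense = remote past: zero marking, form stays othliglil.
Attach number singular l- → lothliglil.
Apply epenthesis: lothliglil → lothaliglil.

lothaliglil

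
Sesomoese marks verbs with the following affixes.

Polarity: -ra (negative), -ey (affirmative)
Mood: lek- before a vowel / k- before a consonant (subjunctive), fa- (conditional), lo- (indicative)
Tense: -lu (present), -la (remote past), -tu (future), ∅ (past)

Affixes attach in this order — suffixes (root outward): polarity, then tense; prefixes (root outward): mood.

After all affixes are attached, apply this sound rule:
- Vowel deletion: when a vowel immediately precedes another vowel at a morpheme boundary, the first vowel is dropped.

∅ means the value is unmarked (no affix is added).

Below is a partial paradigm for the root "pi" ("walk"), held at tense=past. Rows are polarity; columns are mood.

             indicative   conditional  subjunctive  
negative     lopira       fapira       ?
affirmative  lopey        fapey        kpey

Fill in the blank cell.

kpira

Attach mood subjunctive k- (before consonant 'p') → kpi.
Attach polarity negative -ra → kpira.
tense = past: zero marking, form stays kpira.
Vowel deletion: no change.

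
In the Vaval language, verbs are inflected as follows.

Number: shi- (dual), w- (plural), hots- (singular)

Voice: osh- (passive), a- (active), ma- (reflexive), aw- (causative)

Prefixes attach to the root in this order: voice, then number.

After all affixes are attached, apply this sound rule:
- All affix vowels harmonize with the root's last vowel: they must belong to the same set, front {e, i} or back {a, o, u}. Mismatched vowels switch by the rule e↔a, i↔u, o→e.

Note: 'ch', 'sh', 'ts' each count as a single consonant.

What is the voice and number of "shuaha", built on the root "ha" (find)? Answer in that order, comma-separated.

active, dual

Segment: shi-a-ha.
voice: a- → active.
number: shi- → dual.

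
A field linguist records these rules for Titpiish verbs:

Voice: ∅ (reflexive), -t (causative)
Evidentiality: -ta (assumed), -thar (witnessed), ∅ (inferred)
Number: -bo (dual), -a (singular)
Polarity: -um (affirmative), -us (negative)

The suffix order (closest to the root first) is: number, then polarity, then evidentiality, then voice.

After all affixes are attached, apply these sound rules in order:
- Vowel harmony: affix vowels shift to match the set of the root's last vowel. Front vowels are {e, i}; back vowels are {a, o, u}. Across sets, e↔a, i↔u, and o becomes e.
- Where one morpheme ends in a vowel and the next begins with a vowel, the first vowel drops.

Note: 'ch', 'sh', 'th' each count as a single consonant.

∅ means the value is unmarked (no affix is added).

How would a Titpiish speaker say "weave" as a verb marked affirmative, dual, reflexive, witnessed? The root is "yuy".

Attach number dual -bo → yuybo.
Attach polarity affirmative -um → yuyboum.
Attach evidentiality witnessed -thar → yuyboumthar.
voice = reflexive: zero marking, form stays yuyboumthar.
Vowel harmony: no change.
Apply vowel deletion: yuyboumthar → yuybumthar.

yuybumthar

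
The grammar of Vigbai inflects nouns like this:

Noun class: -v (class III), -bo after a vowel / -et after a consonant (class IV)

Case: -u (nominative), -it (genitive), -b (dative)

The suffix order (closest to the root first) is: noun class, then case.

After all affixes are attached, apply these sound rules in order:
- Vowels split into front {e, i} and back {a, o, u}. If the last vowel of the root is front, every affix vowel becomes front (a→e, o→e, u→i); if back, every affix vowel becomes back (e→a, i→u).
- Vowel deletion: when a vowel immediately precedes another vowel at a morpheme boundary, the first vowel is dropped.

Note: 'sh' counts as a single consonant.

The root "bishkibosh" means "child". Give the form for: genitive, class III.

Attach noun class class III -v → bishkiboshv.
Attach case genitive -it → bishkiboshvit.
Apply vowel harmony: bishkiboshvit → bishkiboshvut.
Vowel deletion: no change.

bishkiboshvut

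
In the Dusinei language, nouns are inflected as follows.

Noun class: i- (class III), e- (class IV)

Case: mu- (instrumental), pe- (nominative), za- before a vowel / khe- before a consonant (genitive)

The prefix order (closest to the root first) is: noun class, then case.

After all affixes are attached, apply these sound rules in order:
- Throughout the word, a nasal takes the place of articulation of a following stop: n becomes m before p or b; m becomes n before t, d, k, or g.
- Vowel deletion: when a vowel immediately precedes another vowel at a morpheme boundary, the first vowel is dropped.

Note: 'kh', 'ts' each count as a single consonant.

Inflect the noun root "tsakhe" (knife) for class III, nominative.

Attach noun class class III i- → itsakhe.
Attach case nominative pe- → peitsakhe.
Nasal assimilation: no change.
Apply vowel deletion: peitsakhe → pitsakhe.

pitsakhe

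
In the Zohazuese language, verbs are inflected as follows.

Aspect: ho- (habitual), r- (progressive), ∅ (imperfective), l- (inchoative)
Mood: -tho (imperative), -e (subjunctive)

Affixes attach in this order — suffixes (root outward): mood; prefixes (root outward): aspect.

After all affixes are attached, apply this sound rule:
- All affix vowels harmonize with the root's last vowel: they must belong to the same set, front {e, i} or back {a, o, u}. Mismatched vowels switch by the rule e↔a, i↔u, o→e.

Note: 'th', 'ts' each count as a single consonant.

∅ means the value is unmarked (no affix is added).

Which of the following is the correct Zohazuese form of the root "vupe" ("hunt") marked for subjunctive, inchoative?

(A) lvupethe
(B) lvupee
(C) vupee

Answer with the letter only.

Attach aspect inchoative l- → lvupe.
Attach mood subjunctive -e → lvupee.
Vowel harmony: no change.
So the correct form is lvupee, option (B).
(C) vupee is wrong: it uses imperfective instead of inchoative for aspect.
(A) lvupethe is wrong: it uses imperative instead of subjunctive for mood.

B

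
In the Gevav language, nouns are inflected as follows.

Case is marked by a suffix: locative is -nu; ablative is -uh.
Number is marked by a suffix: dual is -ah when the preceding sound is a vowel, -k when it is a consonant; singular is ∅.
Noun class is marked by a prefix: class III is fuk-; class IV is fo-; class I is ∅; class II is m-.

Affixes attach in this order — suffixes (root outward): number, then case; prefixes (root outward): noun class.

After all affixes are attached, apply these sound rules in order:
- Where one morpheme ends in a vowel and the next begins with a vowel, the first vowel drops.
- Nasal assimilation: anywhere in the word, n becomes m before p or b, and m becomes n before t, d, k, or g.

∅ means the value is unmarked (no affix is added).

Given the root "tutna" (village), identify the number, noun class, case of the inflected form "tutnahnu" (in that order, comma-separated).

Segment: tutna-ah-nu.
number: -ah/k → dual.
noun class: ∅ → class I.
case: -nu → locative.

dual, class I, locative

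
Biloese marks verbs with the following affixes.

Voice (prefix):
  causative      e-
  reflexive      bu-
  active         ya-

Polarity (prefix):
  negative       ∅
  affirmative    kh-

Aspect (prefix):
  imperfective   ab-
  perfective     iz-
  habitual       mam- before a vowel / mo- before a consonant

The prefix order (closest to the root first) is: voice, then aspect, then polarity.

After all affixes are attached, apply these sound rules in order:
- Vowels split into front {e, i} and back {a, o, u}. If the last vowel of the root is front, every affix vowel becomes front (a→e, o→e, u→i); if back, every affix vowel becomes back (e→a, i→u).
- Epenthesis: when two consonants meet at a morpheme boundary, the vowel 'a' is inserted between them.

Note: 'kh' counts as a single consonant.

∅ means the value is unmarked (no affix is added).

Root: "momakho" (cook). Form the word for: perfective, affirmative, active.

Attach voice active ya- → yamomakho.
Attach aspect perfective iz- → izyamomakho.
Attach polarity affirmative kh- → khizyamomakho.
Apply vowel harmony: khizyamomakho → khuzyamomakho.
Apply epenthesis: khuzyamomakho → khuzayamomakho.

khuzayamomakho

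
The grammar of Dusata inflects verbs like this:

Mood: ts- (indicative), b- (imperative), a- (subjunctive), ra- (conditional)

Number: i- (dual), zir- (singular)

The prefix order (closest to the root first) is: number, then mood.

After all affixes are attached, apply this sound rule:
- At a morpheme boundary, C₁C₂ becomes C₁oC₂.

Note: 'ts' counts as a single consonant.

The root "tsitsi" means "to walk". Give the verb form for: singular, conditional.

Attach number singular zir- → zirtsitsi.
Attach mood conditional ra- → razirtsitsi.
Apply epenthesis: razirtsitsi → razirotsitsi.

razirotsitsi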